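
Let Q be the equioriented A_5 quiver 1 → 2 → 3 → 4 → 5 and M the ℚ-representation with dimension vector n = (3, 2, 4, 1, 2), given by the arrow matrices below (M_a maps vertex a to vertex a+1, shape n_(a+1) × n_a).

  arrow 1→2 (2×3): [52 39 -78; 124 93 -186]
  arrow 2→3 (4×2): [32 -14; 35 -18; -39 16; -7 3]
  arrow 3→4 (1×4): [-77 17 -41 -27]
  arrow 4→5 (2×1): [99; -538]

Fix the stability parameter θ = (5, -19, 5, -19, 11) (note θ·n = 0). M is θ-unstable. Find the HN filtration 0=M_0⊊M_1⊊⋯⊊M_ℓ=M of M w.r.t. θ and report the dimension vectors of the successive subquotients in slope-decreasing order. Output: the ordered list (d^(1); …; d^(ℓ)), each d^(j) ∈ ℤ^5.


Via rank(M_{q-1}∘⋯∘M_p): M ≅ I[1,1]^2, I[1,5], I[2,3], I[3,3]^2, I[5,5].
μ_θ-semistable layers: μ^(1)=11; μ^(2)=5; μ^(3)=-7; μ^(4)=-19

((0, 0, 0, 0, 2); (2, 0, 3, 0, 0); (1, 1, 1, 1, 0); (0, 1, 0, 0, 0))


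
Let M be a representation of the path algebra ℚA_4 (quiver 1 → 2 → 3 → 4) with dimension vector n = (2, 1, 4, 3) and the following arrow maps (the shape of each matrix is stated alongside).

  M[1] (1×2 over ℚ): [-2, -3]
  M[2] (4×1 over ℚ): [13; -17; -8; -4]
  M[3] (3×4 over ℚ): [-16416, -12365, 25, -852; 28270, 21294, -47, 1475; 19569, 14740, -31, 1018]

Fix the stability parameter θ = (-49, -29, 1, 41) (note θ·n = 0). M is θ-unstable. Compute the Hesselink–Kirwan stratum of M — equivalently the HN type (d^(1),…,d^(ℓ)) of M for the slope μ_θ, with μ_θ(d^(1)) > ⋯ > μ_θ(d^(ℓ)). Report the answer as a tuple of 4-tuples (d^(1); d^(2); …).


Via rank(M_{q-1}∘⋯∘M_p): M ≅ I[1,1], I[1,4], I[3,3], I[3,4]^2.
μ_θ-semistable layers: μ^(1)=41; μ^(2)=1; μ^(3)=-29; μ^(4)=-49

((0, 0, 0, 3); (0, 0, 4, 0); (0, 1, 0, 0); (2, 0, 0, 0))


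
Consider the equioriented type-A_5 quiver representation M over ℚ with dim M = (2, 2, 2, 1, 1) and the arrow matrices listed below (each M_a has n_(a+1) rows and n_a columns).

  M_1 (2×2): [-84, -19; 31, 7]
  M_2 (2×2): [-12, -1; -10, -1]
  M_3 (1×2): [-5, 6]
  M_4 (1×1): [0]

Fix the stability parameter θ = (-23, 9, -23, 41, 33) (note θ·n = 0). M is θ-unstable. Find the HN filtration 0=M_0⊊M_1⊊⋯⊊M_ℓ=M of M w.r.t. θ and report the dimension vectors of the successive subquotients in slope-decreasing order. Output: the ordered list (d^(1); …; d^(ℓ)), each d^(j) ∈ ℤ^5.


Interval decomposition of M: I[1,3], I[1,4], I[5,5].
HN type (ℓ=4): μ^(1)=41; μ^(2)=33; μ^(3)=-7; μ^(4)=-23

((0, 0, 0, 1, 0); (0, 0, 0, 0, 1); (0, 2, 2, 0, 0); (2, 0, 0, 0, 0))


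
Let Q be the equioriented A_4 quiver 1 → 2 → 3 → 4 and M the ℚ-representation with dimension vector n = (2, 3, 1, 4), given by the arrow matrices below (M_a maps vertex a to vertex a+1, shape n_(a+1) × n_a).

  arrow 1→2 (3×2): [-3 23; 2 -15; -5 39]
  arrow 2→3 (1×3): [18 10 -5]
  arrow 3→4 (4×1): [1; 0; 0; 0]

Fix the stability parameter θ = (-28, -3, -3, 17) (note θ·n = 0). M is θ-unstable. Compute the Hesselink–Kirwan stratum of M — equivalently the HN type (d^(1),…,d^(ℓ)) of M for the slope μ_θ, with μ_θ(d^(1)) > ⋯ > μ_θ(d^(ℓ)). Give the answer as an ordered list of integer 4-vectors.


Barcode: M ≅ I[1,2], I[1,4], I[2,2], I[4,4]^3. HN layers by μ_θ (3 steps, strictly decreasing):
  μ^(1)=17; μ^(2)=-3; μ^(3)=-28

((0, 0, 0, 4); (0, 3, 1, 0); (2, 0, 0, 0))


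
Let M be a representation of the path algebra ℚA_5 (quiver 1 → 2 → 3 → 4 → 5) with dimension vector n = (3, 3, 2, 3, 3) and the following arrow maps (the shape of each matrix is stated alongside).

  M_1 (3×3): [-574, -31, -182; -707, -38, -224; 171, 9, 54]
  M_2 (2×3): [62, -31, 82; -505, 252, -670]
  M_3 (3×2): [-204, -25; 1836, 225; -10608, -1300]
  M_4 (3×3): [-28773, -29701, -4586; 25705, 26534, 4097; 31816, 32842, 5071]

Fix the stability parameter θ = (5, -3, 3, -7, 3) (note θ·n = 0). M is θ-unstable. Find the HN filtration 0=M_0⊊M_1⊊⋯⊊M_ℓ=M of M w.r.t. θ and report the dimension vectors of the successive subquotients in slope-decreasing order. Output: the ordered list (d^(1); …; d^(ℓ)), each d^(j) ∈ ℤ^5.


Via rank(M_{q-1}∘⋯∘M_p): M ≅ I[1,1], I[1,3], I[1,5], I[2,2], I[4,5]^2.
μ_θ-semistable layers: μ^(1)=5; μ^(2)=3; μ^(3)=1; μ^(4)=-1/2; μ^(5)=-3; μ^(6)=-7

((1, 0, 0, 0, 0); (0, 0, 1, 0, 3); (1, 1, 0, 0, 0); (1, 1, 1, 1, 0); (0, 1, 0, 0, 0); (0, 0, 0, 2, 0))


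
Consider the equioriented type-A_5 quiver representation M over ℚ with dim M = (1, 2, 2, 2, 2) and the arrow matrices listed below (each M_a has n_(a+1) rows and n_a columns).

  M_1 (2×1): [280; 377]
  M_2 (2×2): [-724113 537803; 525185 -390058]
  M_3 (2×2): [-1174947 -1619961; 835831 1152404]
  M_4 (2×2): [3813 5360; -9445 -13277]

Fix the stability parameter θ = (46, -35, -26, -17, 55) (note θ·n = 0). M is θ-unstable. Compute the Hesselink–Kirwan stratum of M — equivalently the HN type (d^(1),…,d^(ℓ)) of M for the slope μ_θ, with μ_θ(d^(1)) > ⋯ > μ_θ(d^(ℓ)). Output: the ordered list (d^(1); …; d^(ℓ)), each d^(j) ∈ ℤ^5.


Interval decomposition of M: I[1,5], I[2,5].
HN type (ℓ=5): μ^(1)=55; μ^(2)=-8; μ^(3)=-17; μ^(4)=-26; μ^(5)=-35

((0, 0, 0, 0, 2); (1, 1, 1, 1, 0); (0, 0, 0, 1, 0); (0, 0, 1, 0, 0); (0, 1, 0, 0, 0))


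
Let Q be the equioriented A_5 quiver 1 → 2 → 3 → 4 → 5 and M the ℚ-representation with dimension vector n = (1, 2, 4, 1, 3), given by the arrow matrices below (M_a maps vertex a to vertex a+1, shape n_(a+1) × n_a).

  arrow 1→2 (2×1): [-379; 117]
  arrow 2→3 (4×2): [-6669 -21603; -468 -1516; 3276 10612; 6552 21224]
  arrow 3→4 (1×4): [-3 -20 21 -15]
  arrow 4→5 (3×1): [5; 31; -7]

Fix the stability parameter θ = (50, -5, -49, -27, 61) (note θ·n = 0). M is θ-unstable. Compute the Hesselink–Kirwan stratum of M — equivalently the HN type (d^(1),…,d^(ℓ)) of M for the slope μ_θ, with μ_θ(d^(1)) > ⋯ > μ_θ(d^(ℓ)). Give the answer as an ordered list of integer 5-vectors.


Interval decomposition of M: I[1,2], I[2,5], I[3,3]^3, I[5,5]^2.
HN type (ℓ=4): μ^(1)=61; μ^(2)=45/2; μ^(3)=-27; μ^(4)=-49

((0, 0, 0, 0, 3); (1, 1, 0, 0, 0); (0, 1, 1, 1, 0); (0, 0, 3, 0, 0))


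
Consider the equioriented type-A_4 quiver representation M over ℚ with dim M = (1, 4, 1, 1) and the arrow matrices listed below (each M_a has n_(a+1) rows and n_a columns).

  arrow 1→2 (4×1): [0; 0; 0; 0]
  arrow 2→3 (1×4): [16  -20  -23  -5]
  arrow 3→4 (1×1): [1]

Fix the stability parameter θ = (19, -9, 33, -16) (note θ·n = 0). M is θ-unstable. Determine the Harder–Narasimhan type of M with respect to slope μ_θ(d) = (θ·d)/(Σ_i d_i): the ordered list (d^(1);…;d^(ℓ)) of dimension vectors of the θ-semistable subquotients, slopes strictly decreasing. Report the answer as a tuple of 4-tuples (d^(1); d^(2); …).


Interval decomposition of M: I[1,1], I[2,2]^3, I[2,4].
HN type (ℓ=3): μ^(1)=19; μ^(2)=17/2; μ^(3)=-9

((1, 0, 0, 0); (0, 0, 1, 1); (0, 4, 0, 0))


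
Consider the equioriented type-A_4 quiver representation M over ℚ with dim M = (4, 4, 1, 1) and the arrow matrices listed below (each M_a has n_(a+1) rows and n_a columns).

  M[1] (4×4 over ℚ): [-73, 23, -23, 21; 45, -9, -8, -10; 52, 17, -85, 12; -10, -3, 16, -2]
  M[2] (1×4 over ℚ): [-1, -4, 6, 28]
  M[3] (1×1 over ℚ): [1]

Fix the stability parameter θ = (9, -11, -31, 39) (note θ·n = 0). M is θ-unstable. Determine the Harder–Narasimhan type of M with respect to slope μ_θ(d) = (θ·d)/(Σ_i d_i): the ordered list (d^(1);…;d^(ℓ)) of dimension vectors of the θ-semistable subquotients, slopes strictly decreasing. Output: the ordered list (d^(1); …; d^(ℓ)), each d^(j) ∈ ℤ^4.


Via rank(M_{q-1}∘⋯∘M_p): M ≅ I[1,2]^3, I[1,4].
μ_θ-semistable layers: μ^(1)=39; μ^(2)=-1; μ^(3)=-11

((0, 0, 0, 1); (3, 3, 0, 0); (1, 1, 1, 0))


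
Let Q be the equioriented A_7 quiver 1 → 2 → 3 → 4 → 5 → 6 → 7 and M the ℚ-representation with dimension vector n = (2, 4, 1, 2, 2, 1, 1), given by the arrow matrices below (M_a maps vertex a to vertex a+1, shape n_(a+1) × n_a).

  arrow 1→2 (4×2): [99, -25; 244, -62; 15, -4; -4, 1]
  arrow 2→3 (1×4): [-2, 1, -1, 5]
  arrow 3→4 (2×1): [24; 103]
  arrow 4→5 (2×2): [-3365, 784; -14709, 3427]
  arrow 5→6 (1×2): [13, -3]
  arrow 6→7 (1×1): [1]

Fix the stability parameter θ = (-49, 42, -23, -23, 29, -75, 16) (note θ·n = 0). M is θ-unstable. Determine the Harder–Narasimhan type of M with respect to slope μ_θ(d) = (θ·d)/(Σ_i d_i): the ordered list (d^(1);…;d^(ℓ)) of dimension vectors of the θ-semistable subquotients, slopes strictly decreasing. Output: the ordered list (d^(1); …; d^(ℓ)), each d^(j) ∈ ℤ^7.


Interval decomposition of M: I[1,2], I[1,7], I[2,2]^2, I[4,5].
HN type (ℓ=6): μ^(1)=42; μ^(2)=29; μ^(3)=16; μ^(4)=-10; μ^(5)=-23; μ^(6)=-49

((0, 3, 0, 0, 0, 0, 0); (0, 0, 0, 0, 1, 0, 0); (0, 0, 0, 0, 0, 0, 1); (0, 1, 1, 1, 1, 1, 0); (0, 0, 0, 1, 0, 0, 0); (2, 0, 0, 0, 0, 0, 0))


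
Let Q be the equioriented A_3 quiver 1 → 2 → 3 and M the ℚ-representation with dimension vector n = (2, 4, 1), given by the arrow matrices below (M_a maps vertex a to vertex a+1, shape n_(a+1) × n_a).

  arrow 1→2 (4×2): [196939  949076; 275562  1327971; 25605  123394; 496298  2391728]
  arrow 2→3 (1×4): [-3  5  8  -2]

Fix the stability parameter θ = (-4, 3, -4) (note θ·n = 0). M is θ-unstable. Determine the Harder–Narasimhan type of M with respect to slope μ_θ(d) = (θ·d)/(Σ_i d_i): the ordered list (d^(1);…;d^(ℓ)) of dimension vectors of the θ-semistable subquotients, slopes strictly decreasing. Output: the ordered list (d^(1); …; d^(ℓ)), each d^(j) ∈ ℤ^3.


Via rank(M_{q-1}∘⋯∘M_p): M ≅ I[1,2], I[1,3], I[2,2]^2.
μ_θ-semistable layers: μ^(1)=3; μ^(2)=-1/2; μ^(3)=-4

((0, 3, 0); (0, 1, 1); (2, 0, 0))


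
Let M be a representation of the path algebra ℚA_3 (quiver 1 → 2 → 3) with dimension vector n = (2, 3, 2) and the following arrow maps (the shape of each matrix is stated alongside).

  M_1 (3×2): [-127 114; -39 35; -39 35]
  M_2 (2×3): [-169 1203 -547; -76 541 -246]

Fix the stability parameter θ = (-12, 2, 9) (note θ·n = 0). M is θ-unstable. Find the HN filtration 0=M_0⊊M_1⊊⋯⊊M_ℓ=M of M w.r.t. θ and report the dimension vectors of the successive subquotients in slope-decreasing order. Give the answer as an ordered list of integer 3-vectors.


Barcode: M ≅ I[1,3]^2, I[2,2]. HN layers by μ_θ (3 steps, strictly decreasing):
  μ^(1)=9; μ^(2)=2; μ^(3)=-12

((0, 0, 2); (0, 3, 0); (2, 0, 0))


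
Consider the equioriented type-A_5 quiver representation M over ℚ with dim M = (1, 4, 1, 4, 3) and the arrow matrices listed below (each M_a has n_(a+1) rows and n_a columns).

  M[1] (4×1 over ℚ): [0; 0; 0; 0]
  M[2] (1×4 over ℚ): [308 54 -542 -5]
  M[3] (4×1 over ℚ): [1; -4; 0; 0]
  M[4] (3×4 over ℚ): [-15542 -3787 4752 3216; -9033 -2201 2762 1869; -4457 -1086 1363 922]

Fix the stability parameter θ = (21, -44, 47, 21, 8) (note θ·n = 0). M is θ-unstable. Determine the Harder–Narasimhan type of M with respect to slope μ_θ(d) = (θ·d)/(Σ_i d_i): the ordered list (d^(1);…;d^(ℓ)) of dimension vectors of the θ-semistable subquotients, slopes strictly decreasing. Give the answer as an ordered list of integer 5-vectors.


Via rank(M_{q-1}∘⋯∘M_p): M ≅ I[1,1], I[2,2]^3, I[2,5], I[4,4], I[4,5]^2.
μ_θ-semistable layers: μ^(1)=76/3; μ^(2)=21; μ^(3)=29/2; μ^(4)=-44

((0, 0, 1, 1, 1); (1, 0, 0, 1, 0); (0, 0, 0, 2, 2); (0, 4, 0, 0, 0))


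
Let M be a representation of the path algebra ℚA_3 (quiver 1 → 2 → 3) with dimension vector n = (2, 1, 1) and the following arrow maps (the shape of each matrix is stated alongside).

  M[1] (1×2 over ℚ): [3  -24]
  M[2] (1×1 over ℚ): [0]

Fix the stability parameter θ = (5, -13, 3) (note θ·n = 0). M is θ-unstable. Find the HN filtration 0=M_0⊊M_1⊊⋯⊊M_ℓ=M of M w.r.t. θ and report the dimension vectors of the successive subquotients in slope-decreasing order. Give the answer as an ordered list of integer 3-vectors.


Interval decomposition of M: I[1,1], I[1,2], I[3,3].
HN type (ℓ=3): μ^(1)=5; μ^(2)=3; μ^(3)=-4

((1, 0, 0); (0, 0, 1); (1, 1, 0))


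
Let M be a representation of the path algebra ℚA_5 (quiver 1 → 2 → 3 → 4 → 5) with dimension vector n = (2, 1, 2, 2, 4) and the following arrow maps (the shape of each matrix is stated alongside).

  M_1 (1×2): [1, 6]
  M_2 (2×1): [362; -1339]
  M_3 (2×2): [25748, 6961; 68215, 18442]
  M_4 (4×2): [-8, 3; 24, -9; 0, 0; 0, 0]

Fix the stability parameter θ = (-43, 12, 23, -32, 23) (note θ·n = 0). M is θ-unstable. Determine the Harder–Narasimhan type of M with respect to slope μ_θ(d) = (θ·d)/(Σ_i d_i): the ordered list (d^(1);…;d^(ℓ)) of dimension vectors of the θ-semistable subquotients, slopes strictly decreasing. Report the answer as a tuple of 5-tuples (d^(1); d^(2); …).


Via rank(M_{q-1}∘⋯∘M_p): M ≅ I[1,1], I[1,4], I[3,5], I[5,5]^3.
μ_θ-semistable layers: μ^(1)=23; μ^(2)=1; μ^(3)=-9/2; μ^(4)=-43

((0, 0, 0, 0, 4); (0, 1, 1, 1, 0); (0, 0, 1, 1, 0); (2, 0, 0, 0, 0))


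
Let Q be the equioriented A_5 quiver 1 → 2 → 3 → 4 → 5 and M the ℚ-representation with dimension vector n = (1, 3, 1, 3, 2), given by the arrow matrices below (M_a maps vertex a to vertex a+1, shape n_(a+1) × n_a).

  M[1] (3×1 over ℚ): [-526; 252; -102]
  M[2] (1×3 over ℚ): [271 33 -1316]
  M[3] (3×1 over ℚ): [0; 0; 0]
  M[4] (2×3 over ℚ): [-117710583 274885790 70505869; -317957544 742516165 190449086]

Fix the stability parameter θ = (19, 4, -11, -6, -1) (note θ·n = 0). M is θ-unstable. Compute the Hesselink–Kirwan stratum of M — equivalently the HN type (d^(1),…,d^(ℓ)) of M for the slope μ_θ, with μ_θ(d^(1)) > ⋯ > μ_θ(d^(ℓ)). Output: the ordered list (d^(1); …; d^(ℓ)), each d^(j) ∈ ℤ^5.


Interval decomposition of M: I[1,3], I[2,2]^2, I[4,4], I[4,5]^2.
HN type (ℓ=3): μ^(1)=4; μ^(2)=-1; μ^(3)=-6

((1, 3, 1, 0, 0); (0, 0, 0, 0, 2); (0, 0, 0, 3, 0))


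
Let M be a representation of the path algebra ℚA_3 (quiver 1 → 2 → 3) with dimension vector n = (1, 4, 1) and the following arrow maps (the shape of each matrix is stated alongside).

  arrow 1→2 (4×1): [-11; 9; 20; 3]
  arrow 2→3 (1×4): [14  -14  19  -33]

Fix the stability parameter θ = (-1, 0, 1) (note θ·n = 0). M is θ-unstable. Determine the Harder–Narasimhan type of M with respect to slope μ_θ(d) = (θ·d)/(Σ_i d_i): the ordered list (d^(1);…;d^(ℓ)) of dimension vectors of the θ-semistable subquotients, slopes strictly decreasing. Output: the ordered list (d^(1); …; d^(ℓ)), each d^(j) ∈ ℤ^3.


Interval decomposition of M: I[1,3], I[2,2]^3.
HN type (ℓ=3): μ^(1)=1; μ^(2)=0; μ^(3)=-1

((0, 0, 1); (0, 4, 0); (1, 0, 0))


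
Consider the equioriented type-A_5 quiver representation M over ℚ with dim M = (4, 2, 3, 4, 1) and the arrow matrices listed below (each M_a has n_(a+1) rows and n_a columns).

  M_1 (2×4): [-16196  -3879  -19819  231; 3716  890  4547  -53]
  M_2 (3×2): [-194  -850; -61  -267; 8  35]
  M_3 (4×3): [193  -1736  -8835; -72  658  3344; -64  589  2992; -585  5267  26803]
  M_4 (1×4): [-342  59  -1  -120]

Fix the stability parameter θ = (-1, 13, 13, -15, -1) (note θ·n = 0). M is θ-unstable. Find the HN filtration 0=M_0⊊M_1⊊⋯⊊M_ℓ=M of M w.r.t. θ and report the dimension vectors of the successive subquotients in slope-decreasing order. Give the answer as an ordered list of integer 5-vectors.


Interval decomposition of M: I[1,1]^2, I[1,4], I[1,5], I[3,4], I[4,4].
HN type (ℓ=4): μ^(1)=11/3; μ^(2)=5/2; μ^(3)=-1; μ^(4)=-15

((0, 1, 1, 1, 0); (0, 1, 1, 1, 1); (4, 0, 1, 1, 0); (0, 0, 0, 1, 0))


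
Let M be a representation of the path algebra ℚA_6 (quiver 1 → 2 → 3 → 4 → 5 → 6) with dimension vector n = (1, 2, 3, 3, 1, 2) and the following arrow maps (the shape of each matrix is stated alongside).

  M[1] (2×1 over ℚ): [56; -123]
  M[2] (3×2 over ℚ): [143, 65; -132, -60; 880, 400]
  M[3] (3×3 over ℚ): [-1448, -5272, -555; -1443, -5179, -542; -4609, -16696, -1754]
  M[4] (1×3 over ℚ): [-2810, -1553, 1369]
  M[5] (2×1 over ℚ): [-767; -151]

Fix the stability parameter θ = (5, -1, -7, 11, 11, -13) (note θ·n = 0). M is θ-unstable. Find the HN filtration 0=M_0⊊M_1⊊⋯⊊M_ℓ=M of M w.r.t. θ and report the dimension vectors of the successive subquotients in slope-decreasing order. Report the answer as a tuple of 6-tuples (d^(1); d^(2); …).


Interval decomposition of M: I[1,6], I[2,2], I[3,4]^2, I[6,6].
HN type (ℓ=5): μ^(1)=11; μ^(2)=3; μ^(3)=-1; μ^(4)=-7; μ^(5)=-13

((0, 0, 0, 2, 0, 0); (0, 0, 0, 1, 1, 1); (1, 2, 1, 0, 0, 0); (0, 0, 2, 0, 0, 0); (0, 0, 0, 0, 0, 1))


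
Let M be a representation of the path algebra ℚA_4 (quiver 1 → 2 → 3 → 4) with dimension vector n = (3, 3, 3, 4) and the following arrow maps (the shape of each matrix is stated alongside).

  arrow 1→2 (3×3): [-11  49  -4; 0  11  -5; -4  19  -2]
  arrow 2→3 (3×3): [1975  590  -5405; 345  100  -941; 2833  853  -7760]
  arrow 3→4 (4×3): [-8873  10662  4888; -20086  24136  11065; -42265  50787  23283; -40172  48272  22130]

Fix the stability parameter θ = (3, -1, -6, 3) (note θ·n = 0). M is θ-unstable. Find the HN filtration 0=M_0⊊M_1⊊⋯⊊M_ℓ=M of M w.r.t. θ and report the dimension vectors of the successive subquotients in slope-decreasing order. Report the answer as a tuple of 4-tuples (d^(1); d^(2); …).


Via rank(M_{q-1}∘⋯∘M_p): M ≅ I[1,4]^3, I[4,4].
μ_θ-semistable layers: μ^(1)=3; μ^(2)=-4/3

((0, 0, 0, 4); (3, 3, 3, 0))


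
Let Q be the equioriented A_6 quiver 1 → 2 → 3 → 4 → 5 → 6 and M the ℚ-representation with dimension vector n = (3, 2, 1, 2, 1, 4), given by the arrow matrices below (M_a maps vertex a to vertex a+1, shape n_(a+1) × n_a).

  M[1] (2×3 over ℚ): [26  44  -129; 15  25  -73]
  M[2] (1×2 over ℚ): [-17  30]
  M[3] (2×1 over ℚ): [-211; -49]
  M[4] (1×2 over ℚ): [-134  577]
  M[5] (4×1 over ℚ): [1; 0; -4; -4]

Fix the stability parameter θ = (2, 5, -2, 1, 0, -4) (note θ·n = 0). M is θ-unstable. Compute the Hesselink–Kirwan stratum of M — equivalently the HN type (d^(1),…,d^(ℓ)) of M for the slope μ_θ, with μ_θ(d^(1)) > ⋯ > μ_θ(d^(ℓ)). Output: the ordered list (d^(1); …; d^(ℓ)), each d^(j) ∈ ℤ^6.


Interval decomposition of M: I[1,1], I[1,2], I[1,6], I[4,4], I[6,6]^3.
HN type (ℓ=5): μ^(1)=5; μ^(2)=2; μ^(3)=1; μ^(4)=1/3; μ^(5)=-4

((0, 1, 0, 0, 0, 0); (2, 0, 0, 0, 0, 0); (0, 0, 0, 1, 0, 0); (1, 1, 1, 1, 1, 1); (0, 0, 0, 0, 0, 3))


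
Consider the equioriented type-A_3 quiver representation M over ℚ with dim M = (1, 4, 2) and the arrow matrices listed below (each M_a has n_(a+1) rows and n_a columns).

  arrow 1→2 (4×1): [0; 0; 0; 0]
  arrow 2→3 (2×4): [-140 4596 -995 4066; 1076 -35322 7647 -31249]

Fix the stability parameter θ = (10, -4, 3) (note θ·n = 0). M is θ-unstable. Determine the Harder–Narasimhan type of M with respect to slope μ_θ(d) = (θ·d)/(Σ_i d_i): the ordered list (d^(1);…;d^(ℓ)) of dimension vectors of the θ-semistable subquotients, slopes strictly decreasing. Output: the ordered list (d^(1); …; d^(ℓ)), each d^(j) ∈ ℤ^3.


Interval decomposition of M: I[1,1], I[2,2]^2, I[2,3]^2.
HN type (ℓ=3): μ^(1)=10; μ^(2)=3; μ^(3)=-4

((1, 0, 0); (0, 0, 2); (0, 4, 0))


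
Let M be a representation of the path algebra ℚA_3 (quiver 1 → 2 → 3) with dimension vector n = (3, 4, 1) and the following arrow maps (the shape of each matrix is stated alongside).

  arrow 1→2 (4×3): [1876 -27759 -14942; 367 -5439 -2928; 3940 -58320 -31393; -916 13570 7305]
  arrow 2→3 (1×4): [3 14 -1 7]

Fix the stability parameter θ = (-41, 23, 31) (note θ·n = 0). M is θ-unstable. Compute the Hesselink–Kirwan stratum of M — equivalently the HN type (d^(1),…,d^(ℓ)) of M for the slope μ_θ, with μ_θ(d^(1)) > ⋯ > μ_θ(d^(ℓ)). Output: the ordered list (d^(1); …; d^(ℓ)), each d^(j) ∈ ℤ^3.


Interval decomposition of M: I[1,2]^2, I[1,3], I[2,2].
HN type (ℓ=3): μ^(1)=31; μ^(2)=23; μ^(3)=-41

((0, 0, 1); (0, 4, 0); (3, 0, 0))


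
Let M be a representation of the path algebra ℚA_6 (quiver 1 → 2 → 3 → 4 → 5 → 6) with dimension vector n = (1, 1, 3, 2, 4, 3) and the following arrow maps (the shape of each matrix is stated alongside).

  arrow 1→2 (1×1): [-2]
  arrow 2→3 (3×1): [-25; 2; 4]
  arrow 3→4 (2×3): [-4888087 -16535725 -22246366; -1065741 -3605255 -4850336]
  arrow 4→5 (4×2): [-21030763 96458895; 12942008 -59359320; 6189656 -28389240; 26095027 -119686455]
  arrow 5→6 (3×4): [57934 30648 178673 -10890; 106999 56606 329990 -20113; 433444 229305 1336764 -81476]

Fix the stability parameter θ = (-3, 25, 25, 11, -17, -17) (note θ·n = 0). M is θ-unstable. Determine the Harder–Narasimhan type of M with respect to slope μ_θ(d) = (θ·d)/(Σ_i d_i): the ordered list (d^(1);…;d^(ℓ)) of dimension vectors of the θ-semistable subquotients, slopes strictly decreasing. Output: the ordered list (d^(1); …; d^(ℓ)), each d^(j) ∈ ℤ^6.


Via rank(M_{q-1}∘⋯∘M_p): M ≅ I[1,5], I[3,3], I[3,4], I[5,6]^3.
μ_θ-semistable layers: μ^(1)=25; μ^(2)=18; μ^(3)=11; μ^(4)=-3; μ^(5)=-17

((0, 0, 1, 0, 0, 0); (0, 0, 1, 1, 0, 0); (0, 1, 1, 1, 1, 0); (1, 0, 0, 0, 0, 0); (0, 0, 0, 0, 3, 3))


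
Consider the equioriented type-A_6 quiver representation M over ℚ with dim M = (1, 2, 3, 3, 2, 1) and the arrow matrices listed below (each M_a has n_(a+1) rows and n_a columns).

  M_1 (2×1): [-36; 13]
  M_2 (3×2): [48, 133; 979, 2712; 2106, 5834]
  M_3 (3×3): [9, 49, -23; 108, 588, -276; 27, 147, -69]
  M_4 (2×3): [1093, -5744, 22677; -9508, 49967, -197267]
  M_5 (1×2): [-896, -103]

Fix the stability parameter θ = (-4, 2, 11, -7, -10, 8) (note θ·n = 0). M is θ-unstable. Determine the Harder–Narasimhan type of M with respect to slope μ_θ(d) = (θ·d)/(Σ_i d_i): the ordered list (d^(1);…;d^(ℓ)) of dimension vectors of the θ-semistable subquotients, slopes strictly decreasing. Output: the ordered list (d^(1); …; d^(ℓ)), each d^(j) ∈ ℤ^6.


Barcode: M ≅ I[1,6], I[2,3], I[3,3], I[4,4], I[4,5]. HN layers by μ_θ (7 steps, strictly decreasing):
  μ^(1)=11; μ^(2)=8; μ^(3)=2; μ^(4)=-1; μ^(5)=-4; μ^(6)=-7; μ^(7)=-17/2

((0, 0, 2, 0, 0, 0); (0, 0, 0, 0, 0, 1); (0, 1, 0, 0, 0, 0); (0, 1, 1, 1, 1, 0); (1, 0, 0, 0, 0, 0); (0, 0, 0, 1, 0, 0); (0, 0, 0, 1, 1, 0))


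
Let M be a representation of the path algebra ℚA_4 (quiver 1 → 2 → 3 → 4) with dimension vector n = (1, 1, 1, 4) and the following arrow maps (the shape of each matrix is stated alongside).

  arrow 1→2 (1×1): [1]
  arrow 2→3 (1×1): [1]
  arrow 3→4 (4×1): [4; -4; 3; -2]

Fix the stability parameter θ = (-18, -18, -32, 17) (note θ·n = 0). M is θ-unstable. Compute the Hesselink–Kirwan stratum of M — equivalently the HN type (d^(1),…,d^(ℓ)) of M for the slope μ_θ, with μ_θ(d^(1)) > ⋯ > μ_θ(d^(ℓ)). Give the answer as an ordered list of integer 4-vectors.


Via rank(M_{q-1}∘⋯∘M_p): M ≅ I[1,4], I[4,4]^3.
μ_θ-semistable layers: μ^(1)=17; μ^(2)=-68/3

((0, 0, 0, 4); (1, 1, 1, 0))


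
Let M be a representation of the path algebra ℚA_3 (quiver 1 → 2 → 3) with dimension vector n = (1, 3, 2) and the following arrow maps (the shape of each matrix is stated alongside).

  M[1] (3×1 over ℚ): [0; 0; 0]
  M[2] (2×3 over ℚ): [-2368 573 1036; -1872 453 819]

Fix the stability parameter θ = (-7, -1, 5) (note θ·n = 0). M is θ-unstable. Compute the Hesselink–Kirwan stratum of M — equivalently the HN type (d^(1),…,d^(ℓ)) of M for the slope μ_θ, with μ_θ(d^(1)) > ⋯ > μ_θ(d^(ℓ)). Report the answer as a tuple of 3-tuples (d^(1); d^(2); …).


Interval decomposition of M: I[1,1], I[2,2], I[2,3]^2.
HN type (ℓ=3): μ^(1)=5; μ^(2)=-1; μ^(3)=-7

((0, 0, 2); (0, 3, 0); (1, 0, 0))


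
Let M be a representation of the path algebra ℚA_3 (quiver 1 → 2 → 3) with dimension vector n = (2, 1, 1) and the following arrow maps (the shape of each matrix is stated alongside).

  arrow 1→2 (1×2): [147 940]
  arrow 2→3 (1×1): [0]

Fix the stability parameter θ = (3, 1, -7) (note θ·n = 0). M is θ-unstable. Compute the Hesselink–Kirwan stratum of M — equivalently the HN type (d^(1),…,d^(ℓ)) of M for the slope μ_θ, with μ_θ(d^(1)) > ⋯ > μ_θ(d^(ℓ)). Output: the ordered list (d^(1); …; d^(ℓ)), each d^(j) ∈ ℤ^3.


Barcode: M ≅ I[1,1], I[1,2], I[3,3]. HN layers by μ_θ (3 steps, strictly decreasing):
  μ^(1)=3; μ^(2)=2; μ^(3)=-7

((1, 0, 0); (1, 1, 0); (0, 0, 1))


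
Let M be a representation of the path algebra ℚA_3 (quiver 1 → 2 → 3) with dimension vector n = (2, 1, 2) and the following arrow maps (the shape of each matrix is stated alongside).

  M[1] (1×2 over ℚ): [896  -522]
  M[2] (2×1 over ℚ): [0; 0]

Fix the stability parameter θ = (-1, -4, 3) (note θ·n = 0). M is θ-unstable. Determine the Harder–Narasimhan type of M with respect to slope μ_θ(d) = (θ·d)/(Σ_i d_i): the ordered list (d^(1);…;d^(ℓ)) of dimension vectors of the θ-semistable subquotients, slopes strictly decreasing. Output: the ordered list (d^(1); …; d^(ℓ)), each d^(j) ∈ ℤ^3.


Barcode: M ≅ I[1,1], I[1,2], I[3,3]^2. HN layers by μ_θ (3 steps, strictly decreasing):
  μ^(1)=3; μ^(2)=-1; μ^(3)=-5/2

((0, 0, 2); (1, 0, 0); (1, 1, 0))


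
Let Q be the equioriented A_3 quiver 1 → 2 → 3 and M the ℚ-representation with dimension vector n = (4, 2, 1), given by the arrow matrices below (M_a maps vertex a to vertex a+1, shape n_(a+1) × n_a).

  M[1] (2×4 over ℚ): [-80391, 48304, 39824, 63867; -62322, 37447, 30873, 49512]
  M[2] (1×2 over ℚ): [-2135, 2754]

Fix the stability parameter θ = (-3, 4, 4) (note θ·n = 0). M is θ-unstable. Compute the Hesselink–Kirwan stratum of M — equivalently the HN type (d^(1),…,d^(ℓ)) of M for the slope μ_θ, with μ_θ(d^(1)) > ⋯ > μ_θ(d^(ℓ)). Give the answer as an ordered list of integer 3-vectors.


Interval decomposition of M: I[1,1]^2, I[1,2], I[1,3].
HN type (ℓ=2): μ^(1)=4; μ^(2)=-3

((0, 2, 1); (4, 0, 0))


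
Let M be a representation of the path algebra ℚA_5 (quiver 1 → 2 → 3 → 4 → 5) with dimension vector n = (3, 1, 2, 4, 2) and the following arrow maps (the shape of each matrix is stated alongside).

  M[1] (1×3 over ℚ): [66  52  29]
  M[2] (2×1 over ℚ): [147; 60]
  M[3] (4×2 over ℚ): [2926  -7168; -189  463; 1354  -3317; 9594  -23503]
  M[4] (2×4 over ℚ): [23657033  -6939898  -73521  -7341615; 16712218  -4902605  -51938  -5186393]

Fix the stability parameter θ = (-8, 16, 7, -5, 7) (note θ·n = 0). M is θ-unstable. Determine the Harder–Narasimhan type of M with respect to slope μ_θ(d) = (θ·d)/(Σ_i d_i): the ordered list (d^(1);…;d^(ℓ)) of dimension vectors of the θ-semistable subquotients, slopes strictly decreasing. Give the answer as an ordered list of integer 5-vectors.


Via rank(M_{q-1}∘⋯∘M_p): M ≅ I[1,1]^2, I[1,5], I[3,4], I[4,4], I[4,5].
μ_θ-semistable layers: μ^(1)=7; μ^(2)=6; μ^(3)=1; μ^(4)=-5; μ^(5)=-8

((0, 0, 0, 0, 2); (0, 1, 1, 1, 0); (0, 0, 1, 1, 0); (0, 0, 0, 2, 0); (3, 0, 0, 0, 0))


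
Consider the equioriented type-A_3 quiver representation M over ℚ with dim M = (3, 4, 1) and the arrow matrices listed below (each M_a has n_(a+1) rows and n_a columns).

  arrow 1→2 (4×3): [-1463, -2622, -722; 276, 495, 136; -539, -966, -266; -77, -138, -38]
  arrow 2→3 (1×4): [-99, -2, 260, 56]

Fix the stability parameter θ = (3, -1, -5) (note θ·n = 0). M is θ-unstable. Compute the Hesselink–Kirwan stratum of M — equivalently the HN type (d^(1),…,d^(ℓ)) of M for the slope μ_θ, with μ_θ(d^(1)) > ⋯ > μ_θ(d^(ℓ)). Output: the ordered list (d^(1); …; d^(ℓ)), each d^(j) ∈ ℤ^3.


Via rank(M_{q-1}∘⋯∘M_p): M ≅ I[1,1], I[1,2], I[1,3], I[2,2]^2.
μ_θ-semistable layers: μ^(1)=3; μ^(2)=1; μ^(3)=-1

((1, 0, 0); (1, 1, 0); (1, 3, 1))


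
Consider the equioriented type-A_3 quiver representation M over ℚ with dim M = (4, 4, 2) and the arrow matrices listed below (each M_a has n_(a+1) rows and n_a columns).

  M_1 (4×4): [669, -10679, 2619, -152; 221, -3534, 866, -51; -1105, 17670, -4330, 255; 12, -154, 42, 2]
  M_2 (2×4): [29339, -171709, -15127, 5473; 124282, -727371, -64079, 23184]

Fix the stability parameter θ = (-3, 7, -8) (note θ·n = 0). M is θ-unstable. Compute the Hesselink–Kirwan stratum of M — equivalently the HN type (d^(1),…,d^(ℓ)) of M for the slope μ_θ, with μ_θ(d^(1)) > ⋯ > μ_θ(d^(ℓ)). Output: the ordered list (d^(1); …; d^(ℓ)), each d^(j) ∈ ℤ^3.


Via rank(M_{q-1}∘⋯∘M_p): M ≅ I[1,1]^2, I[1,2], I[1,3], I[2,2], I[2,3].
μ_θ-semistable layers: μ^(1)=7; μ^(2)=-1/2; μ^(3)=-3

((0, 2, 0); (0, 2, 2); (4, 0, 0))


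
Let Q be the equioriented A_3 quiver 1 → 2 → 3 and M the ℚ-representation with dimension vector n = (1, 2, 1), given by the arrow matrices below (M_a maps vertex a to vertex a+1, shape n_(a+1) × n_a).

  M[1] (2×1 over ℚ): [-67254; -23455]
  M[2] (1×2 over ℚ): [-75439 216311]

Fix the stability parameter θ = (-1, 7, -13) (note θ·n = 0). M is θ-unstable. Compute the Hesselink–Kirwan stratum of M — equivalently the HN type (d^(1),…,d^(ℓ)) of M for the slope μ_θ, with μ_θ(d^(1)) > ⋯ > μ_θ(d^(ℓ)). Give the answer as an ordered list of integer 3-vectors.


Barcode: M ≅ I[1,3], I[2,2]. HN layers by μ_θ (2 steps, strictly decreasing):
  μ^(1)=7; μ^(2)=-7/3

((0, 1, 0); (1, 1, 1))


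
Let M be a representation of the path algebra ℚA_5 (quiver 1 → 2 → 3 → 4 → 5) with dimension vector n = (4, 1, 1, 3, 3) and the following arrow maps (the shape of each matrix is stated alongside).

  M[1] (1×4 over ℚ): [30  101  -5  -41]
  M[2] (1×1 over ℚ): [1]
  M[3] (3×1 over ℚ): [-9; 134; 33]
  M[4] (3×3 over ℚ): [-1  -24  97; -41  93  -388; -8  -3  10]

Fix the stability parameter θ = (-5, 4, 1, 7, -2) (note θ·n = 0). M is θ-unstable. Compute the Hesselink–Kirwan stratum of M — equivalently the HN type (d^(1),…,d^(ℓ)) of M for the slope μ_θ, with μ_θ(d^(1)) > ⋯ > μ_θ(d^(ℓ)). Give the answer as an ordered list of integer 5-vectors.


Interval decomposition of M: I[1,1]^3, I[1,5], I[4,5]^2.
HN type (ℓ=2): μ^(1)=5/2; μ^(2)=-5

((0, 1, 1, 3, 3); (4, 0, 0, 0, 0))


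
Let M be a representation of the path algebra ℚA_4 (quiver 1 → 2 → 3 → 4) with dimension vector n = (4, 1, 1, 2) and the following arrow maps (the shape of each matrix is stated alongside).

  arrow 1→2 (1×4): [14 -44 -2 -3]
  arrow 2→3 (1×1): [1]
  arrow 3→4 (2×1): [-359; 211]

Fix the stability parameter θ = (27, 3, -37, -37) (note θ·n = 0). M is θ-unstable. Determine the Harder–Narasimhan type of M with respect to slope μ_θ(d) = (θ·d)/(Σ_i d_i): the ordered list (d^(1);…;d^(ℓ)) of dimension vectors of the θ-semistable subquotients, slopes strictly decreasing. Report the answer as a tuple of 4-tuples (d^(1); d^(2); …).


Via rank(M_{q-1}∘⋯∘M_p): M ≅ I[1,1]^3, I[1,4], I[4,4].
μ_θ-semistable layers: μ^(1)=27; μ^(2)=-11; μ^(3)=-37

((3, 0, 0, 0); (1, 1, 1, 1); (0, 0, 0, 1))


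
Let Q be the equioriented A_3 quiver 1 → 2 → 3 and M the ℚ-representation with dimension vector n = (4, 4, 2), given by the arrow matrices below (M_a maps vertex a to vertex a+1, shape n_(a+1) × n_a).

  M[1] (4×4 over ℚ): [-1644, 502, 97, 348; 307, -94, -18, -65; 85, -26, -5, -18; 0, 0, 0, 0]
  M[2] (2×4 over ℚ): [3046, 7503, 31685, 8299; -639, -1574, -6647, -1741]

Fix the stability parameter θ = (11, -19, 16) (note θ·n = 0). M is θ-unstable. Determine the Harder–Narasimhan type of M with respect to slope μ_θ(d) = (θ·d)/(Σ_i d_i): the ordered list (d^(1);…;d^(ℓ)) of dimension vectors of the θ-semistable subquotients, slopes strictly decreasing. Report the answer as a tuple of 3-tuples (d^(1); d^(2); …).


Barcode: M ≅ I[1,1], I[1,2], I[1,3]^2, I[2,2]. HN layers by μ_θ (4 steps, strictly decreasing):
  μ^(1)=16; μ^(2)=11; μ^(3)=-4; μ^(4)=-19

((0, 0, 2); (1, 0, 0); (3, 3, 0); (0, 1, 0))


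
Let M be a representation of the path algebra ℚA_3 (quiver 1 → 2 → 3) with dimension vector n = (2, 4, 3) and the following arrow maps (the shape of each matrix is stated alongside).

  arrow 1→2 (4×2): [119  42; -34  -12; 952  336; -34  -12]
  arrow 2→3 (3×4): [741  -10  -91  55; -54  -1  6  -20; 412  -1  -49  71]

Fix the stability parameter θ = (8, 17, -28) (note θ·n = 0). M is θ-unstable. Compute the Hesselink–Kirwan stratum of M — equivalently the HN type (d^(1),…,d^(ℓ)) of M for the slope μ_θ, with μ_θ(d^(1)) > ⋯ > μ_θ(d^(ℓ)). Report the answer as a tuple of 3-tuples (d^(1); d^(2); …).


Barcode: M ≅ I[1,1], I[1,3], I[2,2], I[2,3]^2. HN layers by μ_θ (4 steps, strictly decreasing):
  μ^(1)=17; μ^(2)=8; μ^(3)=-1; μ^(4)=-11/2

((0, 1, 0); (1, 0, 0); (1, 1, 1); (0, 2, 2))


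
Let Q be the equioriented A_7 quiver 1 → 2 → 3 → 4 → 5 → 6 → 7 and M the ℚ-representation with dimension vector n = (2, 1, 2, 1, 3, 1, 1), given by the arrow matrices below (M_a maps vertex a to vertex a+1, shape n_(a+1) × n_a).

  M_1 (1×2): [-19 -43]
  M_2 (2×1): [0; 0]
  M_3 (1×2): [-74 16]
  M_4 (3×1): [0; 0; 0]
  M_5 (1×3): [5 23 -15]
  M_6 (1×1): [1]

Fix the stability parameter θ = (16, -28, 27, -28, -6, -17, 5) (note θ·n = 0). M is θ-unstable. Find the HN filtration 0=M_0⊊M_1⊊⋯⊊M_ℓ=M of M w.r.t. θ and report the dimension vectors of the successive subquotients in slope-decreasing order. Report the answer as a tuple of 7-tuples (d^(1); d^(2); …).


Via rank(M_{q-1}∘⋯∘M_p): M ≅ I[1,1], I[1,2], I[3,3], I[3,4], I[5,5]^2, I[5,7].
μ_θ-semistable layers: μ^(1)=27; μ^(2)=16; μ^(3)=5; μ^(4)=-1/2; μ^(5)=-6; μ^(6)=-23/2

((0, 0, 1, 0, 0, 0, 0); (1, 0, 0, 0, 0, 0, 0); (0, 0, 0, 0, 0, 0, 1); (0, 0, 1, 1, 0, 0, 0); (1, 1, 0, 0, 2, 0, 0); (0, 0, 0, 0, 1, 1, 0))


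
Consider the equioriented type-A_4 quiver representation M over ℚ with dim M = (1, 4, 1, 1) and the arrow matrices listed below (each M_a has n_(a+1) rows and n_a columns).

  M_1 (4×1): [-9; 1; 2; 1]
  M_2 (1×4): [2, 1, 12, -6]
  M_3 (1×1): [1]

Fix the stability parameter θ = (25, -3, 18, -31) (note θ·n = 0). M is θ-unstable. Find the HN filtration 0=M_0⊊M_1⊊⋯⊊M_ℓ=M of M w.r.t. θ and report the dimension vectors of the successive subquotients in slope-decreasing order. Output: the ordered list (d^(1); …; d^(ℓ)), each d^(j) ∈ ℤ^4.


Interval decomposition of M: I[1,4], I[2,2]^3.
HN type (ℓ=2): μ^(1)=9/4; μ^(2)=-3

((1, 1, 1, 1); (0, 3, 0, 0))


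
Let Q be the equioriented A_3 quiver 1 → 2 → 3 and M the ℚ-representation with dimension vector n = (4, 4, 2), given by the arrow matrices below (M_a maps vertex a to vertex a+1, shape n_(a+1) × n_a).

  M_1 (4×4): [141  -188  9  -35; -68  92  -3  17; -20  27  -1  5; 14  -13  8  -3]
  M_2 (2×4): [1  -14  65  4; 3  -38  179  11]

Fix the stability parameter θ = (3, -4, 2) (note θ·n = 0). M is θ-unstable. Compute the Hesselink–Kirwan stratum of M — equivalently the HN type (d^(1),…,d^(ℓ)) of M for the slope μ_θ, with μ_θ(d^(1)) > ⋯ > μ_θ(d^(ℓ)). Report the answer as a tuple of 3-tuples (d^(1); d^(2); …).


Barcode: M ≅ I[1,2]^2, I[1,3]^2. HN layers by μ_θ (2 steps, strictly decreasing):
  μ^(1)=2; μ^(2)=-1/2

((0, 0, 2); (4, 4, 0))


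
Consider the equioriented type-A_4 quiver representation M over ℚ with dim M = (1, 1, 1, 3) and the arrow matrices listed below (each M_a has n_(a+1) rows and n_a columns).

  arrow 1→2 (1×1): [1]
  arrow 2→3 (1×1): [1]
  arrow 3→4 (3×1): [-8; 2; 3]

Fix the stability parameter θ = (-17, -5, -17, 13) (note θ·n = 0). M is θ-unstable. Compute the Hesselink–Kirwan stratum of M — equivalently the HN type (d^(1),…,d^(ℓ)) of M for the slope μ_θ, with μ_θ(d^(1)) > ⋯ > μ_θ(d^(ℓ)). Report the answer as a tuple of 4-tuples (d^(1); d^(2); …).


Via rank(M_{q-1}∘⋯∘M_p): M ≅ I[1,4], I[4,4]^2.
μ_θ-semistable layers: μ^(1)=13; μ^(2)=-11; μ^(3)=-17

((0, 0, 0, 3); (0, 1, 1, 0); (1, 0, 0, 0))


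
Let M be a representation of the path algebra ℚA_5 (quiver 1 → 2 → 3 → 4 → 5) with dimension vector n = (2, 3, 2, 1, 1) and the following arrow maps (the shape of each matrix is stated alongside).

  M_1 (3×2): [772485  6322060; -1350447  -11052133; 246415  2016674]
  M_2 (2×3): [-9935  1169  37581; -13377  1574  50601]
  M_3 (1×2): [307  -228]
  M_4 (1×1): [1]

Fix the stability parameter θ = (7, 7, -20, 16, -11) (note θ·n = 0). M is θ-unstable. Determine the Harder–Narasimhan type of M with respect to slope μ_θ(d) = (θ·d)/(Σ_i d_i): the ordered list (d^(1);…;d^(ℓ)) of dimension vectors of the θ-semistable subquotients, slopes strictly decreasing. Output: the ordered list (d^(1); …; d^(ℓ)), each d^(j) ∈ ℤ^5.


Barcode: M ≅ I[1,2], I[1,5], I[2,3]. HN layers by μ_θ (4 steps, strictly decreasing):
  μ^(1)=7; μ^(2)=5/2; μ^(3)=-2; μ^(4)=-13/2

((1, 1, 0, 0, 0); (0, 0, 0, 1, 1); (1, 1, 1, 0, 0); (0, 1, 1, 0, 0))


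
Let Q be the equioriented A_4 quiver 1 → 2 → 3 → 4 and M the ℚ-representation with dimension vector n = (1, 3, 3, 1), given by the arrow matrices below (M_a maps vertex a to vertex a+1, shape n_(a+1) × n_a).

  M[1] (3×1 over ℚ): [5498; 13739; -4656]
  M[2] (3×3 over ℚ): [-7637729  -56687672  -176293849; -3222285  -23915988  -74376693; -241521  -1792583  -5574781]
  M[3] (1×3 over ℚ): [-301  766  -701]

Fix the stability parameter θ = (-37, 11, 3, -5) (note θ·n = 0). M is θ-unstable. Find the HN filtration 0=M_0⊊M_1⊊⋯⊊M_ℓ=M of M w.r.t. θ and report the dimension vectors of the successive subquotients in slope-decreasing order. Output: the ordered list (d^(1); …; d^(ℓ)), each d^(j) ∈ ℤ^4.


Interval decomposition of M: I[1,4], I[2,2], I[2,3], I[3,3].
HN type (ℓ=4): μ^(1)=11; μ^(2)=7; μ^(3)=3; μ^(4)=-37

((0, 1, 0, 0); (0, 1, 1, 0); (0, 1, 2, 1); (1, 0, 0, 0))


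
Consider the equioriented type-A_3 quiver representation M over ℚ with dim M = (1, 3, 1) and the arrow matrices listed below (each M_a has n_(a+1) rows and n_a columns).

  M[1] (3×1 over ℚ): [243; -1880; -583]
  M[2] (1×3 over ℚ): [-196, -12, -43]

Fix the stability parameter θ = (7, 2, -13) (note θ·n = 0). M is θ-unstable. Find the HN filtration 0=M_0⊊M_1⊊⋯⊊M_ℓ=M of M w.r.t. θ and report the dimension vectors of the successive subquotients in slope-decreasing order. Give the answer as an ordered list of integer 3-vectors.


Barcode: M ≅ I[1,3], I[2,2]^2. HN layers by μ_θ (2 steps, strictly decreasing):
  μ^(1)=2; μ^(2)=-4/3

((0, 2, 0); (1, 1, 1))


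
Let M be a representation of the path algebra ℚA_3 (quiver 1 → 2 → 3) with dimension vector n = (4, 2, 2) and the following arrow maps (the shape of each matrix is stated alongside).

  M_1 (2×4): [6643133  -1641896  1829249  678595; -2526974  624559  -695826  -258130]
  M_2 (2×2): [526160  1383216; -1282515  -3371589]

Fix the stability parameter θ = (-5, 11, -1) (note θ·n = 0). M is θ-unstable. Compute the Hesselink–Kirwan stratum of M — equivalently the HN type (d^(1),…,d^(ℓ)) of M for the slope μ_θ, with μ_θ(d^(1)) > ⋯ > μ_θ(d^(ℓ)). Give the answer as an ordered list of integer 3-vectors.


Barcode: M ≅ I[1,1]^2, I[1,2], I[1,3], I[3,3]. HN layers by μ_θ (4 steps, strictly decreasing):
  μ^(1)=11; μ^(2)=5; μ^(3)=-1; μ^(4)=-5

((0, 1, 0); (0, 1, 1); (0, 0, 1); (4, 0, 0))


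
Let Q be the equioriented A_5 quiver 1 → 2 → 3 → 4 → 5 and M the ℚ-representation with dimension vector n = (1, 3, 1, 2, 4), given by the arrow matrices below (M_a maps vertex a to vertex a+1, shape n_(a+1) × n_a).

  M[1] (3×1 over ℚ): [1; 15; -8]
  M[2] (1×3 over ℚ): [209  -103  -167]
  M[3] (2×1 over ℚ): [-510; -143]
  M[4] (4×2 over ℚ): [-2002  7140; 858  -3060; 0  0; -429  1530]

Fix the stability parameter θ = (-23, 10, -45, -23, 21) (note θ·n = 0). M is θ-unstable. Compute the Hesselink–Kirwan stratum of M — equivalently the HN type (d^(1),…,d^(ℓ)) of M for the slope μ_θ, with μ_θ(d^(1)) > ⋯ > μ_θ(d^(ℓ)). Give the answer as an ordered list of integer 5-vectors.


Barcode: M ≅ I[1,2], I[2,2], I[2,4], I[4,5], I[5,5]^3. HN layers by μ_θ (4 steps, strictly decreasing):
  μ^(1)=21; μ^(2)=10; μ^(3)=-58/3; μ^(4)=-23

((0, 0, 0, 0, 4); (0, 2, 0, 0, 0); (0, 1, 1, 1, 0); (1, 0, 0, 1, 0))
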